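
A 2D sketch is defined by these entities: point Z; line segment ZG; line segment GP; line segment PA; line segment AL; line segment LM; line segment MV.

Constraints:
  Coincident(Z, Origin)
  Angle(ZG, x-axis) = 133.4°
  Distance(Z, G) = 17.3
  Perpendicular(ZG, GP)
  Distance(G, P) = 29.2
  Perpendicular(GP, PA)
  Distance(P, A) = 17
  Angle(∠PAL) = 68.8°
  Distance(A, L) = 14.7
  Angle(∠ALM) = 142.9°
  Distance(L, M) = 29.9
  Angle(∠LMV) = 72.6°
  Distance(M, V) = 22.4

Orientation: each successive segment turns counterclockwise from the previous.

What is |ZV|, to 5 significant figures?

42.432

∠ALM = 142.9° gives LM at 101.70° from the x-axis; with |LM| = 29.9, M = (-21.180, 22.713). ∠LMV = 72.6° gives MV at -150.90° from the x-axis; with |MV| = 22.4, V = (-40.753, 11.819). Then |ZV| = |V − Z| = 42.432.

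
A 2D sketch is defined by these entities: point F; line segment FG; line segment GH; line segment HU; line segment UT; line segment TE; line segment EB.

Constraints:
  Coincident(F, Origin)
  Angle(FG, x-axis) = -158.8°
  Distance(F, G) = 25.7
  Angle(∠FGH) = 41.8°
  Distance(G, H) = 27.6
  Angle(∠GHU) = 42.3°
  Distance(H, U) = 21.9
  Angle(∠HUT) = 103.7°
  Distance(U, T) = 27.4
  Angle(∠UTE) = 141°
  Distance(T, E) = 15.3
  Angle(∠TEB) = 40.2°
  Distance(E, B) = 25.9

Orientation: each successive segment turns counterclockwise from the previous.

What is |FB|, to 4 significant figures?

22.56

∠UTE = 141.0° gives TE at -127.6° from the x-axis; with |TE| = 15.3, E = (-44.09, -17.98). ∠TEB = 40.2° gives EB at 12.20° from the x-axis; with |EB| = 25.9, B = (-18.78, -12.51). Then |FB| = |B − F| = 22.56.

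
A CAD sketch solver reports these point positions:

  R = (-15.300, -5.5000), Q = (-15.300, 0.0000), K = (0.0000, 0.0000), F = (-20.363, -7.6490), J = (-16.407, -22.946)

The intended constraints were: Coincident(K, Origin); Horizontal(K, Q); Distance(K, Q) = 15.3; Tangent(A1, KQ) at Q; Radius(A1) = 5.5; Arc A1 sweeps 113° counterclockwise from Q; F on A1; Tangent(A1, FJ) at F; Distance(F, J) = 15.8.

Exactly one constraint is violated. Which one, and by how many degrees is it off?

Tangent(A1, FJ) at F — off by 8.50°.

K = (0.00, 0.00) ✓; K.y = 0.00, Q.y = 0.00 ✓; |KQ| = 15.30 ✓; ∠(RQ, QK) = 90.00° ✓; |RQ| = 5.500 ✓; bearing(R→F) − bearing(R→Q) = 113.0° ✓; |RF| = 5.500 ✓; ∠(RF, FJ) = 98.50° ✗; |FJ| = 15.80 ✓.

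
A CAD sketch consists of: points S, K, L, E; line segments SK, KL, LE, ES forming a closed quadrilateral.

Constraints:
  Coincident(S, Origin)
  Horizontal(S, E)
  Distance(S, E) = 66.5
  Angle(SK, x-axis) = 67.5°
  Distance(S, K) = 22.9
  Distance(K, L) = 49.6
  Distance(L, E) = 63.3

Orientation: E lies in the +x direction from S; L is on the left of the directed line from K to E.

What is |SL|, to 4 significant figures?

71.63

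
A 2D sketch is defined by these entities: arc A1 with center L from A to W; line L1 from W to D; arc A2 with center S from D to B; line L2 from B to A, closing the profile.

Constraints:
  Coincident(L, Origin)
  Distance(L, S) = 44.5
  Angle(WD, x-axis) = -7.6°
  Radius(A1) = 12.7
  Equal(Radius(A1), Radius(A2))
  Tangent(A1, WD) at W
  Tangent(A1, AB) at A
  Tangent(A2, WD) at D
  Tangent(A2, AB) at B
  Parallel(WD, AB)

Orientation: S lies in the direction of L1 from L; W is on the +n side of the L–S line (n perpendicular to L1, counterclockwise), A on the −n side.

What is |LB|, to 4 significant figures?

46.28

The slot axis is L1's direction at -7.6°, so u = (cos -7.6°, sin -7.6°) = (0.9912, -0.1323) and n = (−sin -7.6°, cos -7.6°) = (0.1323, 0.9912). L is at the origin and S lies 44.5 along u from L, so S = 44.5·u = (44.11, -5.885). Tangency of A1 to both parallel lines with radius 12.7 puts W and A at L ± 12.7·n: W = (1.680, 12.59), A = (-1.680, -12.59). Equal radii place D and B the same way about S: D = S + 12.7·n = (45.79, 6.703), B = S − 12.7·n = (42.43, -18.47). Then |LB| = |B − L| = 46.28.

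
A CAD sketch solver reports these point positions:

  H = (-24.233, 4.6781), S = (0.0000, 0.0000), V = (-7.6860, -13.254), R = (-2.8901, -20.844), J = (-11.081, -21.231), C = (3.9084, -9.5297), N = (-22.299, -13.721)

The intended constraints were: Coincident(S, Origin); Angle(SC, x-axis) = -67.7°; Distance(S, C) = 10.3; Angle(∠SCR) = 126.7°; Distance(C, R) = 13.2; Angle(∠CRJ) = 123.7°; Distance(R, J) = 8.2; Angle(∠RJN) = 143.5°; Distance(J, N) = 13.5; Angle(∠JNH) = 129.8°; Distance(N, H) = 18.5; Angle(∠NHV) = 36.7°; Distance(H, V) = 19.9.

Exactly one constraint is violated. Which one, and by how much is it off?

Distance(H, V) = 19.9 — off by 4.50.

S = (0.00, 0.00) ✓; SC at -67.70° ✓; |SC| = 10.30 ✓; ∠SCR = 126.7° ✓; |CR| = 13.20 ✓; ∠CRJ = 123.7° ✓; |RJ| = 8.200 ✓; ∠RJN = 143.5° ✓; |JN| = 13.50 ✓; ∠JNH = 129.8° ✓; |NH| = 18.50 ✓; ∠NHV = 36.70° ✓; |HV| = 24.40 ✗.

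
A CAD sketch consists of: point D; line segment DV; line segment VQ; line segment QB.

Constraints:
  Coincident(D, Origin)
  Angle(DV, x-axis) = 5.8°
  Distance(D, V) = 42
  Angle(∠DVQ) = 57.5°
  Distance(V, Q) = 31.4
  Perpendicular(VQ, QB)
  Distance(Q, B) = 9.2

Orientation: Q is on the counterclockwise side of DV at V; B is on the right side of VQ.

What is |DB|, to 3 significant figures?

45.5

D is at the origin; DV runs at 5.8° with length 42.0, so V = 42.0·(cos 5.8°, sin 5.8°) = (41.8, 4.24). ∠DVQ = 57.5°, so VQ runs at 5.8° + (180° − 57.5°) = 128° from the x-axis; with |VQ| = 31.4, Q = V + 31.4·(cos 128°, sin 128°) = (22.3, 28.9). The perpendicularity gives QB at right angles to VQ; with |QB| = 9.2 on the right of VQ, B = Q + 9.2·(0.785, 0.620) = (29.5, 34.6). Then |DB| = |B − D| = 45.5.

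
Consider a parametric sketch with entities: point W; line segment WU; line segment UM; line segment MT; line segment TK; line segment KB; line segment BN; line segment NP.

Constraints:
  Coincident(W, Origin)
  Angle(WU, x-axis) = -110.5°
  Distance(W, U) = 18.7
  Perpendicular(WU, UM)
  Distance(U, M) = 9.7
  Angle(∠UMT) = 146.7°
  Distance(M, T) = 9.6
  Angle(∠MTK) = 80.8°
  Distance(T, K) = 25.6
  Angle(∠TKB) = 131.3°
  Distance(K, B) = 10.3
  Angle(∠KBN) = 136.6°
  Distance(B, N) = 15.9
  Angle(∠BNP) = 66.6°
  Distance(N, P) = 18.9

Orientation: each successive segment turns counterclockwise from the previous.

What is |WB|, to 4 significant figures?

11.17

∠MTK = 80.8° gives TK at 112.0° from the x-axis; with |TK| = 25.6, K = (2.308, 4.950). ∠TKB = 131.3° gives KB at 160.7° from the x-axis; with |KB| = 10.3, B = (-7.413, 8.354). Then |WB| = |B − W| = 11.17.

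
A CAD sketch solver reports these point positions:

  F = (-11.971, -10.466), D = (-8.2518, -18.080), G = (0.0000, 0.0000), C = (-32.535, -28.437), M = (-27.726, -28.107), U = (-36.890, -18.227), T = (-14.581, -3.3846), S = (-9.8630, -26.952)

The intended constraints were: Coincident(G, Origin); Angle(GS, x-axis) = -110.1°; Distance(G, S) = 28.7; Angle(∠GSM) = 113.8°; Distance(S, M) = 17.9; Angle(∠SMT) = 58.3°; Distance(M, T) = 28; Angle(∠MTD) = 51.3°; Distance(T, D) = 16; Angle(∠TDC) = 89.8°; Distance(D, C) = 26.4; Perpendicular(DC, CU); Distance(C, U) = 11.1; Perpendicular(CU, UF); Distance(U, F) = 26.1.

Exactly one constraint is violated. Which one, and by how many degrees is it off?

Perpendicular(CU, UF) — off by 5.80°.

G = (0.00, 0.00) ✓; GS at -110.1° ✓; |GS| = 28.70 ✓; ∠GSM = 113.8° ✓; |SM| = 17.90 ✓; ∠SMT = 58.30° ✓; |MT| = 28.00 ✓; ∠MTD = 51.30° ✓; |TD| = 16.00 ✓; ∠TDC = 89.80° ✓; |DC| = 26.40 ✓; ∠(DC, CU) = 90.00° ✓; |CU| = 11.10 ✓; ∠(CU, UF) = 95.80° ✗; |UF| = 26.10 ✓.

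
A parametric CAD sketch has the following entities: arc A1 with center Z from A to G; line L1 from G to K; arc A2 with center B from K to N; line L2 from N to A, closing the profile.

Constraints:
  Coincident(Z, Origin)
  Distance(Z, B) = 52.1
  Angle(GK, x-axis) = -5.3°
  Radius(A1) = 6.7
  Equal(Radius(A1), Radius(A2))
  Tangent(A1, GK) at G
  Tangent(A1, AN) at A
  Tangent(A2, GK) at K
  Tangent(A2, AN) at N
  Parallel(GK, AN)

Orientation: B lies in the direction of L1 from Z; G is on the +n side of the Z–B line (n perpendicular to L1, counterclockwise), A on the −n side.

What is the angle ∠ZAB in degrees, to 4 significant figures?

82.67°

The slot axis is L1's direction at -5.3°, so u = (cos -5.3°, sin -5.3°) = (0.9957, -0.09237) and n = (−sin -5.3°, cos -5.3°) = (0.09237, 0.9957). Z is at the origin and B lies 52.1 along u from Z, so B = 52.1·u = (51.88, -4.813). Tangency of A1 to both parallel lines with radius 6.7 puts G and A at Z ± 6.7·n: G = (0.6189, 6.671), A = (-0.6189, -6.671). Then cos ∠ZAB = AZ·AB / (|AZ||AB|), giving 82.67°.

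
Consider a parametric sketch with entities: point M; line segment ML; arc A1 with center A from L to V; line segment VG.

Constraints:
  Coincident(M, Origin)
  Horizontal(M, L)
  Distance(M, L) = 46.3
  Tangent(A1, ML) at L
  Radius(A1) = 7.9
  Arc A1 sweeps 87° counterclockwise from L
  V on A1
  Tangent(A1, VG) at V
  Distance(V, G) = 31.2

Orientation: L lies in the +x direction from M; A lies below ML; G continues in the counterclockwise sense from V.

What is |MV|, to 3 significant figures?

39.1

The tangent condition forces AL to be normal to ML, so A = L + (0, -7.9) = (46.3, -7.90). On A1, L sits at bearing 90° from A; an 87° counterclockwise sweep puts V at bearing 177°, so V = A + 7.9·(cos 177°, sin 177°) = (38.4, -7.49). Then |MV| = |V − M| = 39.1.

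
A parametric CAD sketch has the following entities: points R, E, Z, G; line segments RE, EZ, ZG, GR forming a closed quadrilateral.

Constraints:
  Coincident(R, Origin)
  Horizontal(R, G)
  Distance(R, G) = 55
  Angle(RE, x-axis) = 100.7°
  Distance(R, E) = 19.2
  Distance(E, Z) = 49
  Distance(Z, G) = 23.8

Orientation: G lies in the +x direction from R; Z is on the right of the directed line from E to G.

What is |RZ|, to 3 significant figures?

36.5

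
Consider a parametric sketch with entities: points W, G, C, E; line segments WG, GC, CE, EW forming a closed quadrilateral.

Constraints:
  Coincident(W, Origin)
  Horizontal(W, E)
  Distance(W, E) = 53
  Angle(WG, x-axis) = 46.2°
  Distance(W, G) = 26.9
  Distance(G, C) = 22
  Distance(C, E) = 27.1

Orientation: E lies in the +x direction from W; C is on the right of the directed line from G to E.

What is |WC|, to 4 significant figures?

25.97

Checks: W = (0.00, 0.00) ✓; |GC| = 22.00 ✓; |CE| = 27.10 ✓.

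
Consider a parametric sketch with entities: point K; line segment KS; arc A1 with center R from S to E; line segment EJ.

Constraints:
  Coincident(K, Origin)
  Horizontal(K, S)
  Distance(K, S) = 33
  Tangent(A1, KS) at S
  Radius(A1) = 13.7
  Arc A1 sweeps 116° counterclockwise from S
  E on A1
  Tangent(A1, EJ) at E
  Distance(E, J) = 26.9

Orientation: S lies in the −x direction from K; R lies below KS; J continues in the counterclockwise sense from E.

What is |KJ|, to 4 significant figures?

55.22

K is at the origin; K and S share the same y with |KS| = 33.0 and S on the −x side, so S = (-33.00, 0.000). The tangent condition forces RS to be normal to KS, so R = S + (0, -13.7) = (-33.00, -13.70). On A1, S sits at bearing 90° from R; a 116° counterclockwise sweep puts E at bearing 206°, so E = R + 13.7·(cos 206°, sin 206°) = (-45.31, -19.71). A1 meets EJ tangentially, so RE is at right angles to EJ, so EJ runs along (−sin 206°, cos 206°); with |EJ| = 26.9, J = (-33.52, -43.88). Then |KJ| = |J − K| = 55.22.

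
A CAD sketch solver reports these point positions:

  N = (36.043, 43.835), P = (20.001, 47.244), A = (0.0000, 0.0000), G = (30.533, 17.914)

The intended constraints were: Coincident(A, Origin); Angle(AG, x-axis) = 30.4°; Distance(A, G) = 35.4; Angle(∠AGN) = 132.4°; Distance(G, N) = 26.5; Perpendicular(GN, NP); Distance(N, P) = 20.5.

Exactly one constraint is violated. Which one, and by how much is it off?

Distance(N, P) = 20.5 — off by 4.10.

A = (0.00, 0.00) ✓; AG at 30.40° ✓; |AG| = 35.40 ✓; ∠AGN = 132.4° ✓; |GN| = 26.50 ✓; ∠(GN, NP) = 90.00° ✓; |NP| = 16.40 ✗.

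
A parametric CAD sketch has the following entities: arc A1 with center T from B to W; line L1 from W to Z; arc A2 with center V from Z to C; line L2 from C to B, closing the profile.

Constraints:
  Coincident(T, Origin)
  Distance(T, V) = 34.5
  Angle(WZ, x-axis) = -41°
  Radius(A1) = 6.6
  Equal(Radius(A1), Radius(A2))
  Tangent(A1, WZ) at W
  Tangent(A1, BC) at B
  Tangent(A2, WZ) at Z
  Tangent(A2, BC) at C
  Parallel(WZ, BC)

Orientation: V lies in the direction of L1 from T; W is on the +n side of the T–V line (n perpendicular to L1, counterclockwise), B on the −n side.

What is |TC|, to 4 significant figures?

35.13

The slot axis is L1's direction at -41.0°, so u = (cos -41.0°, sin -41.0°) = (0.7547, -0.6561) and n = (−sin -41.0°, cos -41.0°) = (0.6561, 0.7547). T is at the origin and V lies 34.5 along u from T, so V = 34.5·u = (26.04, -22.63). Tangency of A1 to both parallel lines with radius 6.6 puts W and B at T ± 6.6·n: W = (4.330, 4.981), B = (-4.330, -4.981). Equal radii place Z and C the same way about V: Z = V + 6.6·n = (30.37, -17.65), C = V − 6.6·n = (21.71, -27.62). Then |TC| = |C − T| = 35.13.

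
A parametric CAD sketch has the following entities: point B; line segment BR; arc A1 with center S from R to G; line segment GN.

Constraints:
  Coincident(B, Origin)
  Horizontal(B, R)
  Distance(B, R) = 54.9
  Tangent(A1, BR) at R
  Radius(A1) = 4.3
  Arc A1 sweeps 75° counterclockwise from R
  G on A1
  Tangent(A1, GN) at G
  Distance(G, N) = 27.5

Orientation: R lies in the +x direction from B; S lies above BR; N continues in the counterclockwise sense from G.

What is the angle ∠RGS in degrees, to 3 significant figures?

52.5°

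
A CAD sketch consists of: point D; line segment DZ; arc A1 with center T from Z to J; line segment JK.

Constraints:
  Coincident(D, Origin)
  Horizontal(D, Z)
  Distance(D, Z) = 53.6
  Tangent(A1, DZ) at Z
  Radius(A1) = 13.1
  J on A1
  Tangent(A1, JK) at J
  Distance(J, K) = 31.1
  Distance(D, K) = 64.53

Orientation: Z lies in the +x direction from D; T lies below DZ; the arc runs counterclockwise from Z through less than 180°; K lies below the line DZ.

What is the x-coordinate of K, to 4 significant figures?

45.42

D is at the origin; D and Z share the same y with |DZ| = 53.6 and Z on the +x side, so Z = (53.60, 0.000). A1 meets DZ tangentially, so TZ is at right angles to DZ, so T = Z + (0, -13.1) = (53.60, -13.10). Since TJ ⟂ JK (tangency), |TK| = √(13.1² + 31.1²) = 33.75 regardless of where J sits on A1. So K lies on both circle(D, 64.53) and circle(T, 33.75); the below-DZ intersection is K = (45.42, -45.84). J is the foot of the tangent from K: J = (40.65, -15.11).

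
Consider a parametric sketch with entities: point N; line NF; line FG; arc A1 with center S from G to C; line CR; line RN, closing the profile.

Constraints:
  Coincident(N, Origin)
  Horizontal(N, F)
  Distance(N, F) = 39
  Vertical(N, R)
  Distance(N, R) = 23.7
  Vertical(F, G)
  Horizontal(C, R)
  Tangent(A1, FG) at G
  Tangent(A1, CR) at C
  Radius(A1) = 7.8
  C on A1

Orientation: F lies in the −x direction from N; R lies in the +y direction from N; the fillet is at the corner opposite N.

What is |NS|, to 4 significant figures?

35.02

N is at the origin; N and F share the same y with |NF| = 39.0 and F on the −x side, so F = (-39.00, 0.000). NR is vertical with |NR| = 23.7 and R on the +y side, so R = (0.000, 23.70). The virtual corner opposite N is at (-39.00, 23.70). Tangency of A1 to FG means the radius SG is perpendicular to FG and tangency of A1 to CR means the radius SC is perpendicular to CR, with radius 7.8, so the center S sits 7.8 in from both sides at S = (-31.20, 15.90). Then |NS| = |S − N| = 35.02.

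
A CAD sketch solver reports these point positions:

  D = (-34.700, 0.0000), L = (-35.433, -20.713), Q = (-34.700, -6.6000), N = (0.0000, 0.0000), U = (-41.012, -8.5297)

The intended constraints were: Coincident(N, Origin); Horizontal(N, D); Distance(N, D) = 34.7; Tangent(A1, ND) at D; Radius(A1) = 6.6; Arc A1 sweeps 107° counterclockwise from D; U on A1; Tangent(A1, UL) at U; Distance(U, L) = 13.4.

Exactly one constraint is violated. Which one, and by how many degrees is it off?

Tangent(A1, UL) at U — off by 7.60°.

N = (0.00, 0.00) ✓; N.y = 0.00, D.y = 0.00 ✓; |ND| = 34.70 ✓; ∠(QD, DN) = 90.00° ✓; |QD| = 6.600 ✓; bearing(Q→U) − bearing(Q→D) = 107.0° ✓; |QU| = 6.600 ✓; ∠(QU, UL) = 82.40° ✗; |UL| = 13.40 ✓.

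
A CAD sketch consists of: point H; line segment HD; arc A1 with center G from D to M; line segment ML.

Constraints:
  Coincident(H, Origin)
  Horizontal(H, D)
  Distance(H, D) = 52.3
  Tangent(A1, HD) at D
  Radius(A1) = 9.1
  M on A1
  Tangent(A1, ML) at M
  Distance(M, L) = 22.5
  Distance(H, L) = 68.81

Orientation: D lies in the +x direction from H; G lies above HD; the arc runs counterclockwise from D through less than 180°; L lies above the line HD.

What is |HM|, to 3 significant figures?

62.1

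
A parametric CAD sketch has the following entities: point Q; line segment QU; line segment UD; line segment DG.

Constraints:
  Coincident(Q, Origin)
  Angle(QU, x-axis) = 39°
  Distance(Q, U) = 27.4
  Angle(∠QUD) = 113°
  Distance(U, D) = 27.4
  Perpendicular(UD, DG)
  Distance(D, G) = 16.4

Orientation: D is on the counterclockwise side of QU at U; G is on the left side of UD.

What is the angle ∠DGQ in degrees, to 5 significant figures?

103.03°

Q is at the origin; QU runs at 39.0° with length 27.4, so U = 27.4·(cos 39.0°, sin 39.0°) = (21.294, 17.243). ∠QUD = 113.0°, so UD runs at 39.0° + (180° − 113.0°) = 106.00° from the x-axis; with |UD| = 27.4, D = U + 27.4·(cos 106.00°, sin 106.00°) = (13.741, 43.582). UD is perpendicular to DG; with |DG| = 16.4 on the left of UD, G = D + 16.4·(-0.96126, -0.27564) = (-2.0234, 39.061). Then cos ∠DGQ = GD·GQ / (|GD||GQ|), giving 103.03°.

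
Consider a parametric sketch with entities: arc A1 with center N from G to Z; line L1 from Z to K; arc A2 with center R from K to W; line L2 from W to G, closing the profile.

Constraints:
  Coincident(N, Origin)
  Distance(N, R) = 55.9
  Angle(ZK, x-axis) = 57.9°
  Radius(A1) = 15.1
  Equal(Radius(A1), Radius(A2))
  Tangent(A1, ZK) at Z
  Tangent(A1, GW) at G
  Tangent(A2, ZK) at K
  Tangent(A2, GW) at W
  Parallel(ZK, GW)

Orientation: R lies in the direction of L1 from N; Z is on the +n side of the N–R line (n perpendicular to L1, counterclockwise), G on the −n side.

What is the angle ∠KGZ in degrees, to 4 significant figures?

61.62°

The slot axis is L1's direction at 57.9°, so u = (cos 57.9°, sin 57.9°) = (0.5314, 0.8471) and n = (−sin 57.9°, cos 57.9°) = (-0.8471, 0.5314). N is at the origin and R lies 55.9 along u from N, so R = 55.9·u = (29.71, 47.35). Tangency of A1 to both parallel lines with radius 15.1 puts Z and G at N ± 15.1·n: Z = (-12.79, 8.024), G = (12.79, -8.024). Equal radii place K and W the same way about R: K = R + 15.1·n = (16.91, 55.38), W = R − 15.1·n = (42.50, 39.33). Then cos ∠KGZ = GK·GZ / (|GK||GZ|), giving 61.62°.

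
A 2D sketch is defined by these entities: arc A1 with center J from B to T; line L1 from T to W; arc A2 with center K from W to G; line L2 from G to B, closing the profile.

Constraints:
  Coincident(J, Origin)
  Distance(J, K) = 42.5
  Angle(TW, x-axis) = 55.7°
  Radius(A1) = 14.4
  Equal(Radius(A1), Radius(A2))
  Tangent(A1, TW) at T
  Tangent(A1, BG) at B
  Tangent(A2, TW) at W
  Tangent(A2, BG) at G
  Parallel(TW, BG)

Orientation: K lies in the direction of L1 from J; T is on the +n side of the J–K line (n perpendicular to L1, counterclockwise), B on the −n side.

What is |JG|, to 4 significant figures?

44.87

Tangency of A1 to both parallel lines with radius 14.4 puts T and B at J ± 14.4·n: T = (-11.90, 8.115), B = (11.90, -8.115). Equal radii place W and G the same way about K: W = K + 14.4·n = (12.05, 43.22), G = K − 14.4·n = (35.85, 26.99). Then |JG| = |G − J| = 44.87.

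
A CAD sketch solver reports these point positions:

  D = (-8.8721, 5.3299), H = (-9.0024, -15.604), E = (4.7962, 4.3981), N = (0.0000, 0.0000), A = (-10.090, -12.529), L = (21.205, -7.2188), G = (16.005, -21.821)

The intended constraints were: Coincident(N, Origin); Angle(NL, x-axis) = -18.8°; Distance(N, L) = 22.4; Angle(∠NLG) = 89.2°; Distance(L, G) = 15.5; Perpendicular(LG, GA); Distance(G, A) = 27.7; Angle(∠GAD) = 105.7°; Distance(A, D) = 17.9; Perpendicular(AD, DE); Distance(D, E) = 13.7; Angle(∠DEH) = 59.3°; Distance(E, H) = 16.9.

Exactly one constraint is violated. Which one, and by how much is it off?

Distance(E, H) = 16.9 — off by 7.40.

N = (0.00, 0.00) ✓; NL at -18.80° ✓; |NL| = 22.40 ✓; ∠NLG = 89.20° ✓; |LG| = 15.50 ✓; ∠(LG, GA) = 90.00° ✓; |GA| = 27.70 ✓; ∠GAD = 105.7° ✓; |AD| = 17.90 ✓; ∠(AD, DE) = 90.00° ✓; |DE| = 13.70 ✓; ∠DEH = 59.30° ✓; |EH| = 24.30 ✗.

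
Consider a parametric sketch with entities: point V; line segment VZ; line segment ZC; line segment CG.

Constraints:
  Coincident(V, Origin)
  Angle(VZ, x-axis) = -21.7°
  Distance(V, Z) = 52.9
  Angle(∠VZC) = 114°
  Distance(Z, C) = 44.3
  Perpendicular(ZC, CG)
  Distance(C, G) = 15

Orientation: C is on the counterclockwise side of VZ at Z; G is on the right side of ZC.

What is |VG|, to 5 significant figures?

91.335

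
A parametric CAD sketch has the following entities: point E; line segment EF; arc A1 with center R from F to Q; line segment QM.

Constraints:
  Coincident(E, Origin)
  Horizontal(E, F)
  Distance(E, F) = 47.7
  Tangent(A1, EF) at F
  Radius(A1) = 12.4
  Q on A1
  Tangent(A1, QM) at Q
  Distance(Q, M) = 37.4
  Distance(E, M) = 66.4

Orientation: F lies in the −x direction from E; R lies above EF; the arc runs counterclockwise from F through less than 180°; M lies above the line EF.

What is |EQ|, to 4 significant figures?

38.37

E is at the origin; E and F share the same y with |EF| = 47.7 and F on the −x side, so F = (-47.70, 0.000). Since A1 is tangent to EF there, RF ⟂ EF, so R = F + (0, 12.4) = (-47.70, 12.40). Since RQ ⟂ QM (tangency), |RM| = √(12.4² + 37.4²) = 39.40 regardless of where Q sits on A1. So M lies on both circle(E, 66.4) and circle(R, 39.40); the above-EF intersection is M = (-42.04, 51.39). Q is the foot of the tangent from M: Q = (-35.49, 14.57).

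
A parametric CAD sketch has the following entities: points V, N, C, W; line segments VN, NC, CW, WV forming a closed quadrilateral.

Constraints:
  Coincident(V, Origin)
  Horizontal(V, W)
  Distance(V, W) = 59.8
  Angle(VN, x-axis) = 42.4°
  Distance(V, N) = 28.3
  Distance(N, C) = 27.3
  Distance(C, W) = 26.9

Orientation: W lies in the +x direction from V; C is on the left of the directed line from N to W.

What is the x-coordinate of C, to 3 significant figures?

47.7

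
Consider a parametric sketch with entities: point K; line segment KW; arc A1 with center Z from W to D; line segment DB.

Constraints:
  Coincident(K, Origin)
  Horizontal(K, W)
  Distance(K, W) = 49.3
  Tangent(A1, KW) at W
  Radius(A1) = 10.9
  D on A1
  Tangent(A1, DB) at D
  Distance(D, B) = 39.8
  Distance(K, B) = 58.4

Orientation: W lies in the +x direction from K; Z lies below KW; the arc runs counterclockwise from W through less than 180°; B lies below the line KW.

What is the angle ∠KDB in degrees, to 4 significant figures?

94.67°

Checks: |KW| = 49.30 ✓; |ZD| = 10.90 ✓; ∠(ZD, DB) = 90.00° ✓; |DB| = 39.80 ✓; |KB| = 58.40 ✓.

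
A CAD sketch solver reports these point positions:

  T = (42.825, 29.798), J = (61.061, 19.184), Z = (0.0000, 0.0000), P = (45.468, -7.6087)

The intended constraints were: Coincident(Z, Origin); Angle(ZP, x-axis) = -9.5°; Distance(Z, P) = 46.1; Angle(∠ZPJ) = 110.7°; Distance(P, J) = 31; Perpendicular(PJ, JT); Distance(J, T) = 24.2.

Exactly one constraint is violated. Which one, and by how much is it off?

Distance(J, T) = 24.2 — off by 3.10.

Z = (0.00, 0.00) ✓; ZP at -9.500° ✓; |ZP| = 46.10 ✓; ∠ZPJ = 110.7° ✓; |PJ| = 31.00 ✓; ∠(PJ, JT) = 90.00° ✓; |JT| = 21.10 ✗.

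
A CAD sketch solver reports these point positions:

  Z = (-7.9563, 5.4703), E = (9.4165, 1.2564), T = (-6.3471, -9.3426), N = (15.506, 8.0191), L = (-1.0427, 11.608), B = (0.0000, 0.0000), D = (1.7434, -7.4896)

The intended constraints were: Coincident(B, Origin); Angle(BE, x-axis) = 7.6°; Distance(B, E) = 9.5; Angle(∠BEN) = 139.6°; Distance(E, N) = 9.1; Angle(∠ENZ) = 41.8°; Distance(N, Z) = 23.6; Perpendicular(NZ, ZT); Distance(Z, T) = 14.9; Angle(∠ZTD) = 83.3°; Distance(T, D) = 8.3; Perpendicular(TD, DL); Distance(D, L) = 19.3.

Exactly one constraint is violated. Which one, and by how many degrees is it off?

Perpendicular(TD, DL) — off by 4.60°.

B = (0.00, 0.00) ✓; BE at 7.600° ✓; |BE| = 9.500 ✓; ∠BEN = 139.6° ✓; |EN| = 9.100 ✓; ∠ENZ = 41.80° ✓; |NZ| = 23.60 ✓; ∠(NZ, ZT) = 90.00° ✓; |ZT| = 14.90 ✓; ∠ZTD = 83.30° ✓; |TD| = 8.300 ✓; ∠(TD, DL) = 85.40° ✗; |DL| = 19.30 ✓.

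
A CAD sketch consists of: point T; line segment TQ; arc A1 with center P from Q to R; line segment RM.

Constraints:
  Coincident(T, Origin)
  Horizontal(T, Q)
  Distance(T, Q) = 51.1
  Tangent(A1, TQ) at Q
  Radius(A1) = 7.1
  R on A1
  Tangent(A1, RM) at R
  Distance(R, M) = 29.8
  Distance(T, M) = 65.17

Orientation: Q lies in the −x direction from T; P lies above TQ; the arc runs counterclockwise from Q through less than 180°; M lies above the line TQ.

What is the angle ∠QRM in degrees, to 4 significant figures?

126.3°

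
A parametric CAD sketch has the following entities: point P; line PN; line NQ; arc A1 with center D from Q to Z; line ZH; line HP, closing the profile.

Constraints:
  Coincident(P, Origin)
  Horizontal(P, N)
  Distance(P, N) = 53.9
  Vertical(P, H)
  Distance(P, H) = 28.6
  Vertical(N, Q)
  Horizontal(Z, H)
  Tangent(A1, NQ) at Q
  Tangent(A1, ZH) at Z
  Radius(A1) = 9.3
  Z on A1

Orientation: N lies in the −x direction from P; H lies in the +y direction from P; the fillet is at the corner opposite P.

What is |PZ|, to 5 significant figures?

52.982

The virtual corner opposite P is at (-53.900, 28.600). Since A1 is tangent to NQ there, DQ ⟂ NQ and the tangent condition forces DZ to be normal to ZH, with radius 9.3, so the center D sits 9.3 in from both sides at D = (-44.600, 19.300). That places the tangent points at Q = (-53.900, 19.300) on NQ and Z = (-44.600, 28.600) on ZH. Then |PZ| = |Z − P| = 52.982.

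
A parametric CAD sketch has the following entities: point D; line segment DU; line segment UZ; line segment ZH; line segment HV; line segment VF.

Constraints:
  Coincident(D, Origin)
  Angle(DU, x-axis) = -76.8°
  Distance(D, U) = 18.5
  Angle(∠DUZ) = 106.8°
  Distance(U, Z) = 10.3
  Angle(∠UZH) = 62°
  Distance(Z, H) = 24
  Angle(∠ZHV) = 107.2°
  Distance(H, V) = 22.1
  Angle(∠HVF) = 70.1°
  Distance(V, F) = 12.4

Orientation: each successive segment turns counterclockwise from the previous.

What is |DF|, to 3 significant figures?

15.8

D is at the origin; DU runs at -76.8° with length 18.5, so U = (4.22, -18.0). ∠DUZ = 106.8° gives UZ at -3.60° from the x-axis; with |UZ| = 10.3, Z = (14.5, -18.7). ∠UZH = 62.0° gives ZH at 114° from the x-axis; with |ZH| = 24.0, H = (4.59, 3.20). ∠ZHV = 107.2° gives HV at -173° from the x-axis; with |HV| = 22.1, V = (-17.3, 0.429). ∠HVF = 70.1° gives VF at -62.9° from the x-axis; with |VF| = 12.4, F = (-11.7, -10.6). Then |DF| = |F − D| = 15.8.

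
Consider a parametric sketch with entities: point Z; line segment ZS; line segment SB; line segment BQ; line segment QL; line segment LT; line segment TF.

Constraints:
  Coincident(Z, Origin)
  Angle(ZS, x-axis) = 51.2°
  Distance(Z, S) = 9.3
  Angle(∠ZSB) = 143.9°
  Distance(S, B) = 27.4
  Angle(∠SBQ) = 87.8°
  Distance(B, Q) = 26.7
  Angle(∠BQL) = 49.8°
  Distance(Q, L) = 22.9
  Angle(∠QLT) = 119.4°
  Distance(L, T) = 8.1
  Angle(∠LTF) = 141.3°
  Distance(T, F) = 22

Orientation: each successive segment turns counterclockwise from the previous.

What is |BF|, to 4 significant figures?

10.35

Z is at the origin; ZS runs at 51.2° with length 9.3, so S = (5.827, 7.248). ∠ZSB = 143.9° gives SB at 87.30° from the x-axis; with |SB| = 27.4, B = (7.118, 34.62). ∠SBQ = 87.8° gives BQ at 179.5° from the x-axis; with |BQ| = 26.7, Q = (-19.58, 34.85). ∠BQL = 49.8° gives QL at -50.30° from the x-axis; with |QL| = 22.9, L = (-4.953, 17.23). ∠QLT = 119.4° gives LT at 10.30° from the x-axis; with |LT| = 8.1, T = (3.016, 18.68). ∠LTF = 141.3° gives TF at 49.00° from the x-axis; with |TF| = 22.0, F = (17.45, 35.28). Then |BF| = |F − B| = 10.35.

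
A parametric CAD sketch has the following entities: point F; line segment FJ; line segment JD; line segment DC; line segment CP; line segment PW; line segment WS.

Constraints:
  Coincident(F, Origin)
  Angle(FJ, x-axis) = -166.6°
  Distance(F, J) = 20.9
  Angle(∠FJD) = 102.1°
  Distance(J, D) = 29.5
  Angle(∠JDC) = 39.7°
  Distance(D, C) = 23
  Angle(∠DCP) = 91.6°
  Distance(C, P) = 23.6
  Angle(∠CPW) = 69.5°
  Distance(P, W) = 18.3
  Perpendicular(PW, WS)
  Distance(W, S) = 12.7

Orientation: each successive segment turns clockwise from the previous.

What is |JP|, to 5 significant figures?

4.8436

F is at the origin; FJ runs at -166.6° with length 20.9, so J = (-20.331, -4.8435). ∠FJD = 102.1° gives JD at 115.50° from the x-axis; with |JD| = 29.5, D = (-33.031, 21.783). ∠JDC = 39.7° gives DC at -24.800° from the x-axis; with |DC| = 23.0, C = (-12.152, 12.135). ∠DCP = 91.6° gives CP at -113.20° from the x-axis; with |CP| = 23.6, P = (-21.449, -9.5563). Then |JP| = |P − J| = 4.8436.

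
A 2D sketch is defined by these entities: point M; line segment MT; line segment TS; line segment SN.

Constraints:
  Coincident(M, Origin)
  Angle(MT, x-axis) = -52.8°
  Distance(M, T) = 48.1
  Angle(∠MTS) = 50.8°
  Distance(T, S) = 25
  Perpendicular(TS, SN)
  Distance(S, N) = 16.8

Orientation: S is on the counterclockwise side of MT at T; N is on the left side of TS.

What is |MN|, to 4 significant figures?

21.18

M is at the origin; MT runs at -52.8° with length 48.1, so T = 48.1·(cos -52.8°, sin -52.8°) = (29.08, -38.31). ∠MTS = 50.8°, so TS runs at -52.8° + (180° − 50.8°) = 76.40° from the x-axis; with |TS| = 25.0, S = T + 25.0·(cos 76.40°, sin 76.40°) = (34.96, -14.01). TS is perpendicular to SN; with |SN| = 16.8 on the left of TS, N = S + 16.8·(-0.9720, 0.2351) = (18.63, -10.06). Then |MN| = |N − M| = 21.18.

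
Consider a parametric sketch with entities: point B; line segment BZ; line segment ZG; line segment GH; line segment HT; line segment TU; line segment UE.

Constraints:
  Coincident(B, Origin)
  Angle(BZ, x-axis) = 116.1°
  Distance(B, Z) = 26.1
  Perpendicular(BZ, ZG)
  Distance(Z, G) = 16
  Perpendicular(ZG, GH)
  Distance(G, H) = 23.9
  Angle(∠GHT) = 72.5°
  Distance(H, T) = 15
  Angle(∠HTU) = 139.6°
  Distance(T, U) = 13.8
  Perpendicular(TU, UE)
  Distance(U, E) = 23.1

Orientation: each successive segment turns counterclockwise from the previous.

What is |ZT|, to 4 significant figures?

19.46

ZG ⟂ GH, so GH runs at -63.90°; with |GH| = 23.9, H = (-15.34, -5.063). ∠GHT = 72.5° gives HT at 43.60° from the x-axis; with |HT| = 15.0, T = (-4.474, 5.281). Then |ZT| = |T − Z| = 19.46.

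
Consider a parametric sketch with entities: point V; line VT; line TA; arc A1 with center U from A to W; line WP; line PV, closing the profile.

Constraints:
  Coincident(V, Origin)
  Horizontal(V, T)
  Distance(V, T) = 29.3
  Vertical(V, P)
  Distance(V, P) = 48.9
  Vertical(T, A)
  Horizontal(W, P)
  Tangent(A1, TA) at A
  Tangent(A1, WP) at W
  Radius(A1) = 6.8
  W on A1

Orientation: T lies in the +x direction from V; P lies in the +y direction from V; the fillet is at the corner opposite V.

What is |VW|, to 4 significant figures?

53.83

V is at the origin; VT is horizontal with |VT| = 29.3 and T on the +x side, so T = (29.30, 0.000). V and P share the same x with |VP| = 48.9 and P on the +y side, so P = (0.000, 48.90). The virtual corner opposite V is at (29.30, 48.90). Tangency of A1 to TA means the radius UA is perpendicular to TA and A1 meets WP tangentially, so UW is at right angles to WP, with radius 6.8, so the center U sits 6.8 in from both sides at U = (22.50, 42.10). That places the tangent points at A = (29.30, 42.10) on TA and W = (22.50, 48.90) on WP. Then |VW| = |W − V| = 53.83.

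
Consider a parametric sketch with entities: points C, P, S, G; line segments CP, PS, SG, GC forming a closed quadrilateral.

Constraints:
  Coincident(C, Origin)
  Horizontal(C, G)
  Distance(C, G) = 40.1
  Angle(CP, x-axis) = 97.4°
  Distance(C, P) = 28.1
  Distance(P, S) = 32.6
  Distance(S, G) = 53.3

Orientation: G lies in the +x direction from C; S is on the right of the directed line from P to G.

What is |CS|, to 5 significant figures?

13.512

Checks: |PS| = 32.60 ✓; |SG| = 53.30 ✓.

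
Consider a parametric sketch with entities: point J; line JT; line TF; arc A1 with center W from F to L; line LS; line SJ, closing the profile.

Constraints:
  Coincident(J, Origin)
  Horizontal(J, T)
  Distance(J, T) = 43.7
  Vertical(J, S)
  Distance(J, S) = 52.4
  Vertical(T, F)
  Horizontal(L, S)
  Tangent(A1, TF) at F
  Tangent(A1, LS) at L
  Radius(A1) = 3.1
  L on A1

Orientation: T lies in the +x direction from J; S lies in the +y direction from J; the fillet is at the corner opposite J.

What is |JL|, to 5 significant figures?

66.288

J is at the origin; JT is horizontal with |JT| = 43.7 and T on the +x side, so T = (43.700, 0.0000). JS is vertical with |JS| = 52.4 and S on the +y side, so S = (0.0000, 52.400). The virtual corner opposite J is at (43.700, 52.400). A1 meets TF tangentially, so WF is at right angles to TF and tangency of A1 to LS means the radius WL is perpendicular to LS, with radius 3.1, so the center W sits 3.1 in from both sides at W = (40.600, 49.300). That places the tangent points at F = (43.700, 49.300) on TF and L = (40.600, 52.400) on LS. Then |JL| = |L − J| = 66.288.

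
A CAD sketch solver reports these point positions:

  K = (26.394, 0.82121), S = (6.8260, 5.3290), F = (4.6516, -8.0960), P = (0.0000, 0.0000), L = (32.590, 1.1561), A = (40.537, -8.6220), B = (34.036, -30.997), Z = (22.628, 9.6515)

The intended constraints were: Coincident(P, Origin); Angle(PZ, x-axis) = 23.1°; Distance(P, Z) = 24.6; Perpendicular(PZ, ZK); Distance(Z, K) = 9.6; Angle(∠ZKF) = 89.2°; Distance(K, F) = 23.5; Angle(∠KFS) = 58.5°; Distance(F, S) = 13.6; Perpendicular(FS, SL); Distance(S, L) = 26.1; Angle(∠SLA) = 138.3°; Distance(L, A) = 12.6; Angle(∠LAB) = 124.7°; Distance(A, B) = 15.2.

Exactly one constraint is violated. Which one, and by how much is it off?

Distance(A, B) = 15.2 — off by 8.10.

P = (0.00, 0.00) ✓; PZ at 23.10° ✓; |PZ| = 24.60 ✓; ∠(PZ, ZK) = 90.00° ✓; |ZK| = 9.600 ✓; ∠ZKF = 89.20° ✓; |KF| = 23.50 ✓; ∠KFS = 58.50° ✓; |FS| = 13.60 ✓; ∠(FS, SL) = 90.00° ✓; |SL| = 26.10 ✓; ∠SLA = 138.3° ✓; |LA| = 12.60 ✓; ∠LAB = 124.7° ✓; |AB| = 23.30 ✗.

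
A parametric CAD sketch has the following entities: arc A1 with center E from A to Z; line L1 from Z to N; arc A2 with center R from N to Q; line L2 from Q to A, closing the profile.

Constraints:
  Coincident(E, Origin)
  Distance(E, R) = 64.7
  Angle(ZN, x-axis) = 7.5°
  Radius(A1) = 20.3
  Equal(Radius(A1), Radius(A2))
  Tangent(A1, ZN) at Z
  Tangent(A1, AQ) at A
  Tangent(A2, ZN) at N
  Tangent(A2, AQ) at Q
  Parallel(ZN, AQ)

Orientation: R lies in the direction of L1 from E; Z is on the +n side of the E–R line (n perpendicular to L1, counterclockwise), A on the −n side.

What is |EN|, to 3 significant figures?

67.8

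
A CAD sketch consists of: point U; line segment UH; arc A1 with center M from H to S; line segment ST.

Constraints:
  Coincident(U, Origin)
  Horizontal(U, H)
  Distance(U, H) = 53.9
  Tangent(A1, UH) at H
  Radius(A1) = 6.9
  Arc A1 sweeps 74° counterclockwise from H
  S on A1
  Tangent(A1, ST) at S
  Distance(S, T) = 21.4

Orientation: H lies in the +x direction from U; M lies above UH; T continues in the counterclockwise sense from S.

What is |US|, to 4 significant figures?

60.74

U is at the origin; UH is horizontal with |UH| = 53.9 and H on the +x side, so H = (53.90, 0.000). Tangency of A1 to UH means the radius MH is perpendicular to UH, so M = H + (0, 6.9) = (53.90, 6.900). On A1, H sits at bearing -90° from M; a 74° counterclockwise sweep puts S at bearing -16°, so S = M + 6.9·(cos -16°, sin -16°) = (60.53, 4.998). Then |US| = |S − U| = 60.74.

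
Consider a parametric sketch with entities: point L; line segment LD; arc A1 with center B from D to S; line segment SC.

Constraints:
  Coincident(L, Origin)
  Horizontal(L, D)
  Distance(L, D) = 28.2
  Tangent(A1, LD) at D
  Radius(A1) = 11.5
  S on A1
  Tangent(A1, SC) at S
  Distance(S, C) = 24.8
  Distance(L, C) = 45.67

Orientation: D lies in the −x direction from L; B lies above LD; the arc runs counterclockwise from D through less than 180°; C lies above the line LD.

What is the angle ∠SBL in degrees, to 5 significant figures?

39.167°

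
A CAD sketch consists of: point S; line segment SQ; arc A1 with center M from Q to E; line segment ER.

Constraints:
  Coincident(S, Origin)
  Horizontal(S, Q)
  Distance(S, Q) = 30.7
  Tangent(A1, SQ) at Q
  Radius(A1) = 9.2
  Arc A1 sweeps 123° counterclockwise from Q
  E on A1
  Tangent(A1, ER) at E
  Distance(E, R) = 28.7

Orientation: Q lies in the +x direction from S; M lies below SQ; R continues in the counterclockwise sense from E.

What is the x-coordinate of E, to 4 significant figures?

22.98

S is at the origin; SQ is horizontal with |SQ| = 30.7 and Q on the +x side, so Q = (30.70, 0.000). Since A1 is tangent to SQ there, MQ ⟂ SQ, so M = Q + (0, -9.2) = (30.70, -9.200). On A1, Q sits at bearing 90° from M; a 123° counterclockwise sweep puts E at bearing 213°, so E = M + 9.2·(cos 213°, sin 213°) = (22.98, -14.21). So E.x = 22.98.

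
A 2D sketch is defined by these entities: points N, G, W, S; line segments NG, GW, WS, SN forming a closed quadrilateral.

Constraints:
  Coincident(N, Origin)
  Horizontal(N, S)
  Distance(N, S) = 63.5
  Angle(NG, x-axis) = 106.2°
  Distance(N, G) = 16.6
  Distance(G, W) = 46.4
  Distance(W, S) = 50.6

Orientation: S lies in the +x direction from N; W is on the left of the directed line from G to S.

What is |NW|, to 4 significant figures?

53.63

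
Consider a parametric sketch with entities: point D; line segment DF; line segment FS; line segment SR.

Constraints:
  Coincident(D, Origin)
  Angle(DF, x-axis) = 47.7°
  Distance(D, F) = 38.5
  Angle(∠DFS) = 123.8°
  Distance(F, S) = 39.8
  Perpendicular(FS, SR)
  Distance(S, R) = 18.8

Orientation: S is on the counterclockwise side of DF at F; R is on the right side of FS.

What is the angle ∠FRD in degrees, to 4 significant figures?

14.40°

∠DFS = 123.8°, so FS runs at 47.7° + (180° − 123.8°) = 103.9° from the x-axis; with |FS| = 39.8, S = F + 39.8·(cos 103.9°, sin 103.9°) = (16.35, 67.11). FS ⟂ SR; with |SR| = 18.8 on the right of FS, R = S + 18.8·(0.9707, 0.2402) = (34.60, 71.63). Then cos ∠FRD = RF·RD / (|RF||RD|), giving 14.40°.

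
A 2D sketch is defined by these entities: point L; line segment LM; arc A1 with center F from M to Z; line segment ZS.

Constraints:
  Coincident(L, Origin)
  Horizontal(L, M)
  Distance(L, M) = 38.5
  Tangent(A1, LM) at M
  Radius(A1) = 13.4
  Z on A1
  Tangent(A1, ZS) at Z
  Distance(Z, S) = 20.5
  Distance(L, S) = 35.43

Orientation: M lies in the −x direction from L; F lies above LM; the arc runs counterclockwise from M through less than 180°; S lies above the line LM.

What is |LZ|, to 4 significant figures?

27.39

Checks: |FZ| = 13.40 ✓; ∠(FZ, ZS) = 90.00° ✓; |ZS| = 20.50 ✓; |LS| = 35.43 ✓.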